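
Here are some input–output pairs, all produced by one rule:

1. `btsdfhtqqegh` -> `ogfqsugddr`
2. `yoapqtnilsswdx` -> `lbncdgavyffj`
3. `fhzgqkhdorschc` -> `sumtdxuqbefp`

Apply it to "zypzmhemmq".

The transformation: shift every letter 13 places forward in the alphabet (wrapping around) — i.e. ROT13, then delete the last 2 characters.
Working it through for "zypzmhemmq": intermediate "mlcmzurzzd", final "mlcmzurz".

mlcmzurz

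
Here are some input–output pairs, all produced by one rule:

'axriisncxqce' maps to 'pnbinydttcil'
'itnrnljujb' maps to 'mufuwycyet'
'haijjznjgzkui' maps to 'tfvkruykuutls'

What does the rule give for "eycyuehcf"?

What's happening: shift every letter 11 places forward in the alphabet (wrapping around), then reverse the string.
Applying that to "eycyuehcf" gives "qnspfjnjp".
(Check on "haijjznjgzkui": → "sltuukyurkvft" → "tfvkruykuutls" ✓)

qnspfjnjp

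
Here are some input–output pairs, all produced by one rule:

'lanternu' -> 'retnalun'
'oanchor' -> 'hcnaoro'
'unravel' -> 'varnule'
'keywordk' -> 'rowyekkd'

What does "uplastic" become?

The rule is to move the last 2 characters to the front (rotate right by 2), then reverse the string.
"uplastic" → "tsalpuci".

tsalpuci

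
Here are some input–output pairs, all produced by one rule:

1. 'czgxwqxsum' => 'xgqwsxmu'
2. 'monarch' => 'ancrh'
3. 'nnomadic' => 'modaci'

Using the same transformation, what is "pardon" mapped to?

drno

The pattern: delete the first 2 characters, then swap each adjacent pair of characters (1↔2, 3↔4, ...).
For "pardon", step one produces "rdon"; step two turns that into "drno".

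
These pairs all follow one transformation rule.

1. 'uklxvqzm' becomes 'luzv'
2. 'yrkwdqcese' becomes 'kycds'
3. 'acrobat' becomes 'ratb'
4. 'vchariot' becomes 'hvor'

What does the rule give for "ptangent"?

apng

The rule is to keep every other character starting from the first (positions 1st, 3rd, 5th, ...), then swap each adjacent pair of characters (1↔2, 3↔4, ...).
"ptangent" → "pagn" → "apng".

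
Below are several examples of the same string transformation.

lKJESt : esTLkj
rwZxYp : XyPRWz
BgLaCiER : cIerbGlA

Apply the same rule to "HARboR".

What's happening: flip the case of every letter, then swap the front and back halves of the string.
Applying both steps to "HARboR": "harBOr", then "BOrhar".

BOrhar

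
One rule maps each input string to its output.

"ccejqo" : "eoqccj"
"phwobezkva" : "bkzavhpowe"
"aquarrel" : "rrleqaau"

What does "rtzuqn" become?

znqtru

Looking at the pairs, the operation is to swap each adjacent pair of characters (1↔2, 3↔4, ...), then swap the front and back halves of the string.
"rtzuqn" → "truznq" → "znqtru".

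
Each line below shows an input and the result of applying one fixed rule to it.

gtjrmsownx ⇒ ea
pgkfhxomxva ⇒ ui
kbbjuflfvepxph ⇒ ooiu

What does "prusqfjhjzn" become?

The pattern: shift every letter 13 places forward in the alphabet (wrapping around) — i.e. ROT13, then keep only the vowels.
"prusqfjhjzn" → "cehfdswuwma" → "eua".

eua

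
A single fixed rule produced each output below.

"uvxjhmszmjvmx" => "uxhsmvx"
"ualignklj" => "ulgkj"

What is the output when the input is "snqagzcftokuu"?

sqgctku

Each output is the input with this applied: keep every other character starting from the first (positions 1st, 3rd, 5th, ...).
Applying that to "snqagzcftokuu" gives "sqgctku".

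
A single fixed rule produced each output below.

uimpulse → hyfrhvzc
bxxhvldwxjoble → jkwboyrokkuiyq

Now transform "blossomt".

fbzgoybf

Each output is the input with this applied: shift every letter 13 places forward in the alphabet (wrapping around) — i.e. ROT13, then swap the front and back halves of the string.
Starting from "blossomt": after the first operation, "oybffbzg"; after the second, "fbzgoybf".
(Check on "uimpulse": → "hvzchyfr" → "hyfrhvzc" ✓)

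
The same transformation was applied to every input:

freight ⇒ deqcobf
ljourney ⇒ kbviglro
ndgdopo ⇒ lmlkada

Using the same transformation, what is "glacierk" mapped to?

bohdixzf

Rule — move the last 3 characters to the front (rotate right by 3), then shift every letter 3 places backward in the alphabet (wrapping around).
"glacierk" → "erkglaci" → "bohdixzf".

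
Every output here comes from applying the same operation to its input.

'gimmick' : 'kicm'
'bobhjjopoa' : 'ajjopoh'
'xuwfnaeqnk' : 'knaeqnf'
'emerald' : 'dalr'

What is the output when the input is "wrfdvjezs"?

Each output is the input with this applied: delete the first 3 characters, then swap the first and last characters.
Applying that to "wrfdvjezs" gives "svjezd".

svjezd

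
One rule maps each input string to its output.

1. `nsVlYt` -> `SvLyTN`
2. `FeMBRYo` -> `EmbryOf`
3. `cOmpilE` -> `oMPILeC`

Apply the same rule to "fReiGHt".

The pattern: flip the case of every letter, then move the first character to the end.
Applying both steps to "fReiGHt": "FrEIghT", then "rEIghTF".

rEIghTF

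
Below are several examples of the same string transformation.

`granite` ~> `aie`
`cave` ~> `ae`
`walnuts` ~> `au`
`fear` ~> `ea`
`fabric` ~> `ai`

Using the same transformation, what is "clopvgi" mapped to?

oi

Looking at the pairs, the operation is to keep only the vowels.
"clopvgi" → "oi".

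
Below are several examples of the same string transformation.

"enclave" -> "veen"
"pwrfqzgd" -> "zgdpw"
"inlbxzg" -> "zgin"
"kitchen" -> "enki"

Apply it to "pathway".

Looking at the pairs, the operation is to move the first 2 characters to the end (rotate left by 2), then delete the first 3 characters.
"pathway" → "thwaypa" → "aypa".
(Check on "enclave": → "claveen" → "veen" ✓)

aypa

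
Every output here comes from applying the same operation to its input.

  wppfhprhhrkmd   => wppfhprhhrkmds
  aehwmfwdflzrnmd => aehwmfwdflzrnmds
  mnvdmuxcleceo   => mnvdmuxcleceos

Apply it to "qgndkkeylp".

qgndkkeylps

Rule — append "s".
So "qgndkkeylp" becomes "qgndkkeylps".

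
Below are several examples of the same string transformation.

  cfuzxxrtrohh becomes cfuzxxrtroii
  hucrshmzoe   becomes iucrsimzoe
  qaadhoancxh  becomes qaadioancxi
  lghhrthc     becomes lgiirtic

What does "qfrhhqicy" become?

Rule — replace every "h" with "i".
For "qfrhhqicy" the result is "qfriiqicy".

qfriiqicy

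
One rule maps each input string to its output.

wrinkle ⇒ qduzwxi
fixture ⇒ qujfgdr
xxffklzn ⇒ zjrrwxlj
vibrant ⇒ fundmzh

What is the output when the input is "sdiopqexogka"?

Looking at the pairs, the operation is to shift every letter 12 places forward in the alphabet (wrapping around), then swap the first and last characters.
On "sdiopqexogka": the first step gives "epuabcqjaswm", and the second then gives "mpuabcqjaswe".

mpuabcqjaswe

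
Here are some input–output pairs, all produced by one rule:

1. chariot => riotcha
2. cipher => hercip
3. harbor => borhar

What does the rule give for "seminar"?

Each output is the input with this applied: move the first 3 characters to the end (rotate left by 3).
For "seminar" the result is "inarsem".

inarsem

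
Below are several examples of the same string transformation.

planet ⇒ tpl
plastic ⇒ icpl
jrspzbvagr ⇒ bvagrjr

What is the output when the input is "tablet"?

In each case the input is transformed by: move the first 2 characters to the end (rotate left by 2), then delete the first 3 characters.
Starting from "tablet": after the first operation, "bletta"; after the second, "tta".

tta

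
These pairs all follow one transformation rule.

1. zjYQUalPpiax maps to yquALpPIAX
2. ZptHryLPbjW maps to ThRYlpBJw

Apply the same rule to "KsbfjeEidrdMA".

BFJEeIDRDma

Looking at the pairs, the operation is to flip the case of every letter, then delete the first 2 characters.
"KsbfjeEidrdMA" → "BFJEeIDRDma".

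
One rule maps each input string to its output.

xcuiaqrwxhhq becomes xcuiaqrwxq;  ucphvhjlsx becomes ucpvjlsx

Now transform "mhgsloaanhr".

Each output is the input with this applied: remove every "h".
For "mhgsloaanhr" the result is "mgsloaanr".

mgsloaanr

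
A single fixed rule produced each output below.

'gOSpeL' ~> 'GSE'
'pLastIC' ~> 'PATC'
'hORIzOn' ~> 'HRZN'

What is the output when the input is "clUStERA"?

What's happening: keep every other character starting from the first (positions 1st, 3rd, 5th, ...), then convert every letter to uppercase.
On "clUStERA" that produces "CUTR".

CUTR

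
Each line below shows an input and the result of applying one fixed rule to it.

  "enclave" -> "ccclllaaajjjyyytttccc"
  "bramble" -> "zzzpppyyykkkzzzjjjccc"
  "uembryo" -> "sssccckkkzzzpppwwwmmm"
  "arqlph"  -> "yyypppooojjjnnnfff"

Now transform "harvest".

fffyyyppptttcccqqqrrr

What's happening: shift every letter 2 places backward in the alphabet (wrapping around), then repeat every character 3 times.
"harvest" → "fyptcqr" → "fffyyyppptttcccqqqrrr".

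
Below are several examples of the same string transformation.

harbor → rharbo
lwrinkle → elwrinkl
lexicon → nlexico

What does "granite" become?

In each case the input is transformed by: move the last character to the front.
Applying that to "granite" gives "egranit".

egranit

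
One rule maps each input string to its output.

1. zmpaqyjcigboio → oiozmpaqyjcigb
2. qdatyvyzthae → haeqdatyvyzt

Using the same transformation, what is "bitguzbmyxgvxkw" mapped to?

The rule is to move the last 3 characters to the front (rotate right by 3).
"bitguzbmyxgvxkw" → "xkwbitguzbmyxgv".

xkwbitguzbmyxgv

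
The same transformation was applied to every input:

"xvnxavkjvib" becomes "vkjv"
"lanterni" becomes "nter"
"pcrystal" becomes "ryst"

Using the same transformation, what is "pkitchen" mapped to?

The rule is to delete the last 2 characters, then keep only the last 4 characters.
"pkitchen" → "pkitch" → "itch".

itch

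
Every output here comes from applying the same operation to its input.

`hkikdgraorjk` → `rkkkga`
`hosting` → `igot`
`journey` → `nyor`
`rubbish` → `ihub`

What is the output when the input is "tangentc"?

ncag

The pattern: move the last 3 characters to the front (rotate right by 3), then keep every other character starting from the first (positions 1st, 3rd, 5th, ...).
"tangentc" → "ncag".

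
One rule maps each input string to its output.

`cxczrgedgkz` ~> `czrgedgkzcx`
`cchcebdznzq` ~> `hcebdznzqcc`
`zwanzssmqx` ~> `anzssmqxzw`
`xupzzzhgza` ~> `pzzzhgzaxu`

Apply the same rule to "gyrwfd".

rwfdgy

Each output is the input with this applied: move the first 2 characters to the end (rotate left by 2).
Doing the same to "gyrwfd": "rwfdgy".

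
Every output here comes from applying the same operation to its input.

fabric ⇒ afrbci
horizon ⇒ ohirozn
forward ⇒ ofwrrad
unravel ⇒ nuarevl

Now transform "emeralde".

Looking at the pairs, the operation is to swap each adjacent pair of characters (1↔2, 3↔4, ...).
"emeralde" → "merelaed".

merelaed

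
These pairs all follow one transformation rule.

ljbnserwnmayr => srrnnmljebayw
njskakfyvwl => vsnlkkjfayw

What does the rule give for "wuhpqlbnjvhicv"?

The pattern: sort the characters into reverse alphabetical order, then move the first 2 characters to the end (rotate left by 2).
Applying both steps to "wuhpqlbnjvhicv": "wvvuqpnljihhcb", then "vuqpnljihhcbwv".

vuqpnljihhcbwv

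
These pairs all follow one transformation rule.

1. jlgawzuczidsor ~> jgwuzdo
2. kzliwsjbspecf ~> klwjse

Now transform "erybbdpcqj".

The pattern: move the last character to the front, then keep every other character starting from the second (positions 2nd, 4th, 6th, ...).
On "erybbdpcqj": the first step gives "jerybbdpcq", and the second then gives "eybpq".

eybpq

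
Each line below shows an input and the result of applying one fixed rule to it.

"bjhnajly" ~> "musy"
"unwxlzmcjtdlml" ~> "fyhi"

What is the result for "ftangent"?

qely

Rule — shift every letter 11 places forward in the alphabet (wrapping around), then keep only the first 4 characters.
On "ftangent": the first step gives "qelyrpye", and the second then gives "qely".
(Check on "unwxlzmcjtdlml": → "fyhiwkxnueowxw" → "fyhi" ✓)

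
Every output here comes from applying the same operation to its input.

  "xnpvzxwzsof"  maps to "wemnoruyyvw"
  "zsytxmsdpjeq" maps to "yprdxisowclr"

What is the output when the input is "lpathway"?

kxozzvsg

Looking at the pairs, the operation is to take characters alternately from the front and the back (1st, last, 2nd, 2nd-last, ...), then shift every letter 1 place backward in the alphabet (wrapping around).
Doing the same to "lpathway": "kxozzvsg".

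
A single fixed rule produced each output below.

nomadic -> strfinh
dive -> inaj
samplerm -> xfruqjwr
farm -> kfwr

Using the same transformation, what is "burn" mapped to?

Looking at the pairs, the operation is to shift every letter 5 places forward in the alphabet (wrapping around).
"burn" → "gzws".

gzws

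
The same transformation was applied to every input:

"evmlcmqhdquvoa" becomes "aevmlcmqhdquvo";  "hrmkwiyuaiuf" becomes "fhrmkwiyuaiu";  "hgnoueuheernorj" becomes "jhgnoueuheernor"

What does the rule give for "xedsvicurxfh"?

Each output is the input with this applied: move the last character to the front.
Applying that to "xedsvicurxfh" gives "hxedsvicurxf".

hxedsvicurxf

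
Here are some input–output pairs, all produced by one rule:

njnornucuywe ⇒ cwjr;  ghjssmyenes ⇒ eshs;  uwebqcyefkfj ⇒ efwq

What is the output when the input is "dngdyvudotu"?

duny

The transformation: keep one character in every 3, starting at position 2 (positions 2nd, 5th, 8th, ...), then move the first 2 characters to the end (rotate left by 2).
On "dngdyvudotu": the first step gives "nydu", and the second then gives "duny".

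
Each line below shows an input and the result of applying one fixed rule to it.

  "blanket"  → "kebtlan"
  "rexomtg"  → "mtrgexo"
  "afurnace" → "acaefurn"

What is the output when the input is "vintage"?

The rule is to swap the first and last characters, then move the last 3 characters to the front (rotate right by 3).
So "vintage" becomes "agveint".
(Check on "rexomtg": → "gexomtr" → "mtrgexo" ✓)

agveint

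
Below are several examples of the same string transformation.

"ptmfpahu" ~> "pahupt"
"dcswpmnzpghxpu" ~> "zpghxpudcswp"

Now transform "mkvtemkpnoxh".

Each output is the input with this applied: swap the front and back halves of the string, then delete the last 2 characters.
"mkvtemkpnoxh" → "kpnoxhmkvt".

kpnoxhmkvt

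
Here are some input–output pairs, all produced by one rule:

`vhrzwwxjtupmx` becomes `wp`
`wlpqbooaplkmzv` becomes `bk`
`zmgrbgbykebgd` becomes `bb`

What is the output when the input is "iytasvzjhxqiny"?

sq

Looking at the pairs, the operation is to keep every other character starting from the first (positions 1st, 3rd, 5th, ...), then keep one character in every 3, starting at position 3 (positions 3rd, 6th, 9th, ...).
"iytasvzjhxqiny" → "itszhqn" → "sq".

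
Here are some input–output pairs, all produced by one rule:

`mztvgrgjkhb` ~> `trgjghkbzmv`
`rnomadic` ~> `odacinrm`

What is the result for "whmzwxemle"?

mxwmeelhwz

Each output is the input with this applied: swap each adjacent pair of characters (1↔2, 3↔4, ...), then move the first 3 characters to the end (rotate left by 3).
"whmzwxemle" → "hwzmxwmeel" → "mxwmeelhwz".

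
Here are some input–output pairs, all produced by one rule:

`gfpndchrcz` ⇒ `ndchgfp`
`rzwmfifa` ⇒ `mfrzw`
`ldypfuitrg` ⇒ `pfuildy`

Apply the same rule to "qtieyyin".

eyqti

What's happening: delete the last 3 characters, then move the first 3 characters to the end (rotate left by 3).
Starting from "qtieyyin": after the first operation, "qtiey"; after the second, "eyqti".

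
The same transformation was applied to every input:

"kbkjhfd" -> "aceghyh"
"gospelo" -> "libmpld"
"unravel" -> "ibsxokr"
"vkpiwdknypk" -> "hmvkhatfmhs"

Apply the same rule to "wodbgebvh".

The rule is to shift every letter 3 places backward in the alphabet (wrapping around), then reverse the string.
Applying both steps to "wodbgebvh": "tlaydbyse", then "esybdyalt".
(Check on "vkpiwdknypk": → "shmftahkvmh" → "hmvkhatfmhs" ✓)

esybdyalt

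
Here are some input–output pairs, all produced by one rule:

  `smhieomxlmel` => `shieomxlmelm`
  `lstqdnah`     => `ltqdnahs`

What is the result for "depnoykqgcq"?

dpnoykqgcqe

What's happening: move the first character to the end, then swap the first and last characters.
Doing the same to "depnoykqgcq": "dpnoykqgcqe".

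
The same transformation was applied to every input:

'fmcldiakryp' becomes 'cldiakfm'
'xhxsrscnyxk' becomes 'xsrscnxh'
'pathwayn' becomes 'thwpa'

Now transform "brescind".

escbr

In each case the input is transformed by: delete the last 3 characters, then move the first 2 characters to the end (rotate left by 2).
"brescind" → "escbr".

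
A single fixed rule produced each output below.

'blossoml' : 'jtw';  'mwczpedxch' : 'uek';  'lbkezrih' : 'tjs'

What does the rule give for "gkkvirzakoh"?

Looking at the pairs, the operation is to shift every letter 8 places forward in the alphabet (wrapping around), then keep only the first 3 characters.
For "gkkvirzakoh", step one produces "ossdqzhiswp"; step two turns that into "oss".

oss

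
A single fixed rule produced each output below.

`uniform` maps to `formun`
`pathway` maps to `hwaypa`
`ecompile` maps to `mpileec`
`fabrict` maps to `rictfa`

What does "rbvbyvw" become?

byvwrb

Each output is the input with this applied: move the first 2 characters to the end (rotate left by 2), then delete the first character.
Applying both steps to "rbvbyvw": "vbyvwrb", then "byvwrb".
(Check on "pathway": → "thwaypa" → "hwaypa" ✓)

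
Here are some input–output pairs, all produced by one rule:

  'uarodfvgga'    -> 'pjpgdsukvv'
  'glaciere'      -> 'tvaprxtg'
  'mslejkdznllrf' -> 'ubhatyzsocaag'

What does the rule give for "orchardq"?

Looking at the pairs, the operation is to shift every letter 11 places backward in the alphabet (wrapping around), then move the last character to the front.
Starting from "orchardq": after the first operation, "dgrwpgsf"; after the second, "fdgrwpgs".
(Check on "uarodfvgga": → "jpgdsukvvp" → "pjpgdsukvv" ✓)

fdgrwpgs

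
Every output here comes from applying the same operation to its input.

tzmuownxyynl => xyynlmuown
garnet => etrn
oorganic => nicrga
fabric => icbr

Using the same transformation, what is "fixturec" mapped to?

The transformation: delete the first 2 characters, then swap the front and back halves of the string.
Starting from "fixturec": after the first operation, "xturec"; after the second, "recxtu".

recxtu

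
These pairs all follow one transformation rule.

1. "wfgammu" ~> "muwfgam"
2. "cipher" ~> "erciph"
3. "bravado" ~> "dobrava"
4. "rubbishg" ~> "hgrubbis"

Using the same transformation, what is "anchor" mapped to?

The rule is to move the last 2 characters to the front (rotate right by 2).
On "anchor" that produces "oranch".

oranch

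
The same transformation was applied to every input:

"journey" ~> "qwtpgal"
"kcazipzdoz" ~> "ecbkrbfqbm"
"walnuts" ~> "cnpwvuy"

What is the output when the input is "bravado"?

tcxcfqd

In each case the input is transformed by: move the first character to the end, then shift every letter 2 places forward in the alphabet (wrapping around).
For "bravado" the result is "tcxcfqd".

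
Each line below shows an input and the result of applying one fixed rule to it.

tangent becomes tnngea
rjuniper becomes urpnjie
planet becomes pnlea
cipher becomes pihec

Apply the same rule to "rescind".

srniec

Looking at the pairs, the operation is to delete the last character, then sort the characters into reverse alphabetical order.
Working it through for "rescind": intermediate "rescin", final "srniec".
(Check on "planet": → "plane" → "pnlea" ✓)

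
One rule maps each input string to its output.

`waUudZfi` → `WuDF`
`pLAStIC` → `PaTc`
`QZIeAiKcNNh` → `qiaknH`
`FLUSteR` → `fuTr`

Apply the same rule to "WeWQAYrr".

wwaR

The rule is to keep every other character starting from the first (positions 1st, 3rd, 5th, ...), then flip the case of every letter.
Applying both steps to "WeWQAYrr": "WWAr", then "wwaR".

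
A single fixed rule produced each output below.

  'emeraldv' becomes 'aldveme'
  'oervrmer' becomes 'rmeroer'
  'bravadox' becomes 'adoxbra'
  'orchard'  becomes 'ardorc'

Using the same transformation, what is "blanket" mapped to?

ketbla

Rule — move the first 3 characters to the end (rotate left by 3), then delete the first character.
Starting from "blanket": after the first operation, "nketbla"; after the second, "ketbla".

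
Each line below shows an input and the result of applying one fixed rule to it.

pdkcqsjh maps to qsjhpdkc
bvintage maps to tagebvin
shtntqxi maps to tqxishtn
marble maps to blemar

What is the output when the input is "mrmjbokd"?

bokdmrmj

What's happening: swap the front and back halves of the string.
Applying that to "mrmjbokd" gives "bokdmrmj".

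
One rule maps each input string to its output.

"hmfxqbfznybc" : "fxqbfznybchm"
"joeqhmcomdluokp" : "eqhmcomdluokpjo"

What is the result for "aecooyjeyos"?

cooyjeyosae

The transformation: move the first 2 characters to the end (rotate left by 2).
"aecooyjeyos" → "cooyjeyosae".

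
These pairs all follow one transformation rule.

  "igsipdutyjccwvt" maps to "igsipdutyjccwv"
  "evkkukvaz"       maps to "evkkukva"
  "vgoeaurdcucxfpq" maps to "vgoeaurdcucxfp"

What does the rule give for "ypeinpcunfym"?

The pattern: delete the last character.
"ypeinpcunfym" → "ypeinpcunfy".

ypeinpcunfy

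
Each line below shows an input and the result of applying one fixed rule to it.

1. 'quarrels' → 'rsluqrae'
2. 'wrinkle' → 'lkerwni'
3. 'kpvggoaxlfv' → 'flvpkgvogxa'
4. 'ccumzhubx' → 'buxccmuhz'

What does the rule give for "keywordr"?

The rule is to swap each adjacent pair of characters (1↔2, 3↔4, ...), then move the last 3 characters to the front (rotate right by 3).
For "keywordr", step one produces "ekwyrord"; step two turns that into "ordekwyr".

ordekwyr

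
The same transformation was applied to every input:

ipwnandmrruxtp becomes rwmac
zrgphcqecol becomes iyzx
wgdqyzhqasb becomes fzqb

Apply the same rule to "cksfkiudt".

lod

The rule is to shift every letter 9 places forward in the alphabet (wrapping around), then keep one character in every 3, starting at position 1 (positions 1st, 4th, 7th, ...).
Applying that to "cksfkiudt" gives "lod".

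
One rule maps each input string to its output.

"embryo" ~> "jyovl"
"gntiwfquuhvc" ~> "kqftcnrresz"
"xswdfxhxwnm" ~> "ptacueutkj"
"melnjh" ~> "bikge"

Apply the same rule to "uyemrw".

vbjot

The pattern: delete the first character, then shift every letter 3 places backward in the alphabet (wrapping around).
On "uyemrw": the first step gives "yemrw", and the second then gives "vbjot".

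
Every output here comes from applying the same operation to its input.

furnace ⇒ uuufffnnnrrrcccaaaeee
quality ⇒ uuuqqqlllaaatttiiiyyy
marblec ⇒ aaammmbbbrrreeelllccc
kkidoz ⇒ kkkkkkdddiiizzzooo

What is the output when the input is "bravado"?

rrrbbbvvvaaadddaaaooo

The transformation: swap each adjacent pair of characters (1↔2, 3↔4, ...), then repeat every character 3 times.
Starting from "bravado": after the first operation, "rbvadao"; after the second, "rrrbbbvvvaaadddaaaooo".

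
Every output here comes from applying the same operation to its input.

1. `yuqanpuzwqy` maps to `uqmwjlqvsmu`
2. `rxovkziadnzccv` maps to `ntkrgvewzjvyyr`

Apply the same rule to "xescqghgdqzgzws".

taoymcdczmvcvso

Each output is the input with this applied: shift every letter 4 places backward in the alphabet (wrapping around).
Applying that to "xescqghgdqzgzws" gives "taoymcdczmvcvso".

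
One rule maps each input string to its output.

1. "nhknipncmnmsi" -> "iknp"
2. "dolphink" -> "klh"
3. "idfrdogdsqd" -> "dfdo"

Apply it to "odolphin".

The rule is to take characters alternately from the front and the back (1st, last, 2nd, 2nd-last, ...), then keep one character in every 3, starting at position 2 (positions 2nd, 5th, 8th, ...).
Working it through for "odolphin": intermediate "ondiohlp", final "nop".

nop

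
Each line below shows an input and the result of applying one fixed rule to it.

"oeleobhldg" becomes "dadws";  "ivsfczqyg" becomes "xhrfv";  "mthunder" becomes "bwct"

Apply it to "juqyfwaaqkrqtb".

Rule — shift every letter 11 places backward in the alphabet (wrapping around), then keep every other character starting from the first (positions 1st, 3rd, 5th, ...).
"juqyfwaaqkrqtb" → "yjfnulppfzgfiq" → "yfupfgi".
(Check on "oeleobhldg": → "dtatdqwasv" → "dadws" ✓)

yfupfgi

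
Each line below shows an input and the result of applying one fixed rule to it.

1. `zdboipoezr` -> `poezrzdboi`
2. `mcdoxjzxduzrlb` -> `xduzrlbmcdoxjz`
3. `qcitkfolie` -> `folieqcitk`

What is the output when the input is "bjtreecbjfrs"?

The rule is to swap the front and back halves of the string.
Applying that to "bjtreecbjfrs" gives "cbjfrsbjtree".

cbjfrsbjtree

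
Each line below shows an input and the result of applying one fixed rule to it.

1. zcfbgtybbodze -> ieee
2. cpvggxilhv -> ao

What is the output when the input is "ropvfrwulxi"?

uiuoa

Each output is the input with this applied: shift every letter 3 places forward in the alphabet (wrapping around), then keep only the vowels.
Applying that to "ropvfrwulxi" gives "uiuoa".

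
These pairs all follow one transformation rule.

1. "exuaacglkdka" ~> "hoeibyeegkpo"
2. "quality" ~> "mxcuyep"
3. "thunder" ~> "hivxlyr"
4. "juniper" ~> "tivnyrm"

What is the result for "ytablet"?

pixcxef

The pattern: shift every letter 4 places forward in the alphabet (wrapping around), then move the last 3 characters to the front (rotate right by 3).
Working it through for "ytablet": intermediate "cxefpix", final "pixcxef".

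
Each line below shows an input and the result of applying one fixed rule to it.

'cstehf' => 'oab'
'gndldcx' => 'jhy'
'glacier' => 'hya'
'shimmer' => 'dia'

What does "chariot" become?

dnk

What's happening: shift every letter 4 places backward in the alphabet (wrapping around), then keep every other character starting from the second (positions 2nd, 4th, 6th, ...).
Working it through for "chariot": intermediate "ydwnekp", final "dnk".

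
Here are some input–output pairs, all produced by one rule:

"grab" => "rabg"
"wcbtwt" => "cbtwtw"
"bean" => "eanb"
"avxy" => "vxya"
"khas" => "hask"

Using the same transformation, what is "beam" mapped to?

In each case the input is transformed by: move the first character to the end.
On "beam" that produces "eamb".

eamb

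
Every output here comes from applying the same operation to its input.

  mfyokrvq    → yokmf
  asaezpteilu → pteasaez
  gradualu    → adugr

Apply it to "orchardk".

What's happening: delete the last 3 characters, then move the last 3 characters to the front (rotate right by 3).
Working it through for "orchardk": intermediate "orcha", final "chaor".

chaor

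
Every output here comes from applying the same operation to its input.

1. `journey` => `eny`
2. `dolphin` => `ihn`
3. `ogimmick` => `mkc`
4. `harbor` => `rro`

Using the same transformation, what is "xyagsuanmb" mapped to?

abm

The rule is to swap each adjacent pair of characters (1↔2, 3↔4, ...), then keep only the last 3 characters.
"xyagsuanmb" → "yxgausnabm" → "abm".
(Check on "dolphin": → "odplihn" → "ihn" ✓)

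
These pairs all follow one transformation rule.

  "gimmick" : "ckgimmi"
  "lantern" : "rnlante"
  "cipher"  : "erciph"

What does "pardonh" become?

What's happening: move the last 2 characters to the front (rotate right by 2).
"pardonh" → "nhpardo".

nhpardo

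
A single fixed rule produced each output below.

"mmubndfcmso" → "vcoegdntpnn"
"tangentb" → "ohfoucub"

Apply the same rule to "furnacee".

Each output is the input with this applied: shift every letter 1 place forward in the alphabet (wrapping around), then move the first 2 characters to the end (rotate left by 2).
Doing the same to "furnacee": "sobdffgv".

sobdffgv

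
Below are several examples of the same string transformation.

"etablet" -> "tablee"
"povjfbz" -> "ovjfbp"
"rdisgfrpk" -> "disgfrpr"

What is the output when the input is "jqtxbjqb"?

qtxbjqj

The transformation: swap the first and last characters, then delete the first character.
On "jqtxbjqb": the first step gives "bqtxbjqj", and the second then gives "qtxbjqj".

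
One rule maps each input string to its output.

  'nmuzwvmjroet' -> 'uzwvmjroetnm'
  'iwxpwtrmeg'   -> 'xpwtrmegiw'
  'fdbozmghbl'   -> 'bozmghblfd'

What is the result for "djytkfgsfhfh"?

ytkfgsfhfhdj

The transformation: move the first 2 characters to the end (rotate left by 2).
"djytkfgsfhfh" → "ytkfgsfhfhdj".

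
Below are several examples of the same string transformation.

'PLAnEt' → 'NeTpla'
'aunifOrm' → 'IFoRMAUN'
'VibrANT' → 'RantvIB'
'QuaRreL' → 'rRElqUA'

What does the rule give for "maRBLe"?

The pattern: flip the case of every letter, then move the first 3 characters to the end (rotate left by 3).
For "maRBLe", step one produces "MArblE"; step two turns that into "blEMAr".
(Check on "aunifOrm": → "AUNIFoRM" → "IFoRMAUN" ✓)

blEMAr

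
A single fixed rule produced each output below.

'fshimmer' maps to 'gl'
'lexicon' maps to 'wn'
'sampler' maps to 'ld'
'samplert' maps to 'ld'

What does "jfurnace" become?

tz

Each output is the input with this applied: keep one character in every 3, starting at position 3 (positions 3rd, 6th, 9th, ...), then shift every letter 1 place backward in the alphabet (wrapping around).
On "jfurnace": the first step gives "ua", and the second then gives "tz".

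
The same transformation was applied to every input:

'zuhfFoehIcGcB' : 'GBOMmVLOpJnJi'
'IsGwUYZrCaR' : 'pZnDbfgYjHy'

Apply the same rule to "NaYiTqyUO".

What's happening: flip the case of every letter, then shift every letter 7 places forward in the alphabet (wrapping around).
For "NaYiTqyUO", step one produces "nAyItQYuo"; step two turns that into "uHfPaXFbv".

uHfPaXFbv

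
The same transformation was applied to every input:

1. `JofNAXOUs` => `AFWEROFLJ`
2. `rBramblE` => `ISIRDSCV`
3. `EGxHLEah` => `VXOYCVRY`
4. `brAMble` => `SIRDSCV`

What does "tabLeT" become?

KRSCVK

In each case the input is transformed by: shift every letter 9 places backward in the alphabet (wrapping around), then convert every letter to uppercase.
For "tabLeT", step one produces "krsCvK"; step two turns that into "KRSCVK".
(Check on "rBramblE": → "iSirdscV" → "ISIRDSCV" ✓)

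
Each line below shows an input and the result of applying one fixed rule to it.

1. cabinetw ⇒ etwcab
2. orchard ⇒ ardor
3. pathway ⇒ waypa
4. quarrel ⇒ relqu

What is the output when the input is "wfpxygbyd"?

Rule — move the last 3 characters to the front (rotate right by 3), then delete the last 2 characters.
Starting from "wfpxygbyd": after the first operation, "bydwfpxyg"; after the second, "bydwfpx".

bydwfpx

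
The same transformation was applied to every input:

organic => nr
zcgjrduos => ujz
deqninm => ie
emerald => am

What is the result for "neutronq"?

ou

Rule — reverse the string, then keep one character in every 3, starting at position 3 (positions 3rd, 6th, 9th, ...).
On "neutronq": the first step gives "qnortuen", and the second then gives "ou".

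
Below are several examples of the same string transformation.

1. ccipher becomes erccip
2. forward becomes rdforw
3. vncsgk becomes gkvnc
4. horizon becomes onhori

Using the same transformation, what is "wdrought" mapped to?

The rule is to move the last 2 characters to the front (rotate right by 2), then delete the last character.
On "wdrought": the first step gives "htwdroug", and the second then gives "htwdrou".

htwdrou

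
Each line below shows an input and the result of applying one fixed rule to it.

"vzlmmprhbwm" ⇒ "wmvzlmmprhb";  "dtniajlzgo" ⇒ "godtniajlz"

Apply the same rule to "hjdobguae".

Rule — move the last 2 characters to the front (rotate right by 2).
Doing the same to "hjdobguae": "aehjdobgu".

aehjdobgu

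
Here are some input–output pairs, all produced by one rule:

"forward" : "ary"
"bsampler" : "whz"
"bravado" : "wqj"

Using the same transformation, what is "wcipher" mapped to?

The rule is to keep one character in every 3, starting at position 1 (positions 1st, 4th, 7th, ...), then shift every letter 5 places backward in the alphabet (wrapping around).
Applying both steps to "wcipher": "wpr", then "rkm".

rkm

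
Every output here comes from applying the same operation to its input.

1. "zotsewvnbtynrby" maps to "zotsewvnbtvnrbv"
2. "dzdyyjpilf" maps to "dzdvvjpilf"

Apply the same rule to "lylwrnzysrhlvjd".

lvlwrnzvsrhlvjd

What's happening: replace every "y" with "v".
For "lylwrnzysrhlvjd" the result is "lvlwrnzvsrhlvjd".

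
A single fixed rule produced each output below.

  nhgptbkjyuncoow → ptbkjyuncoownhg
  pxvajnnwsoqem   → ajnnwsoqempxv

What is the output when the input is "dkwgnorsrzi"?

What's happening: move the first 3 characters to the end (rotate left by 3).
For "dkwgnorsrzi" the result is "gnorsrzidkw".

gnorsrzidkw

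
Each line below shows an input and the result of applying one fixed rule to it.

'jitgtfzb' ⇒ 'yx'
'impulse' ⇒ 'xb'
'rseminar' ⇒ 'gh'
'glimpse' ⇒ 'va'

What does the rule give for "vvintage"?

kk

The transformation: shift every letter 11 places backward in the alphabet (wrapping around), then keep only the first 2 characters.
For "vvintage", step one produces "kkxcipvt"; step two turns that into "kk".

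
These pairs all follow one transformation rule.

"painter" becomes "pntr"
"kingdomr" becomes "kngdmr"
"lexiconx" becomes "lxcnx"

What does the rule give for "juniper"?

The rule is to remove every vowel.
"juniper" → "jnpr".

jnpr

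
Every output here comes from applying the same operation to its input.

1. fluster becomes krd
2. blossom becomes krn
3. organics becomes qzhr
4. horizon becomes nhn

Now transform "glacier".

kbd

What's happening: shift every letter 1 place backward in the alphabet (wrapping around), then keep every other character starting from the second (positions 2nd, 4th, 6th, ...).
Working it through for "glacier": intermediate "fkzbhdq", final "kbd".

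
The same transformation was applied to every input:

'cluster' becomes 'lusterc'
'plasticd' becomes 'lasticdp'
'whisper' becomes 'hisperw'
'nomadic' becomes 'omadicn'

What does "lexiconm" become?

Rule — move the first character to the end.
So "lexiconm" becomes "exiconml".

exiconml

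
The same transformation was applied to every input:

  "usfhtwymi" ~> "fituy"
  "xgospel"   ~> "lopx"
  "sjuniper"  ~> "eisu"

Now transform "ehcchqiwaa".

acehi

The transformation: keep every other character starting from the first (positions 1st, 3rd, 5th, ...), then sort the characters into alphabetical order.
On "ehcchqiwaa": the first step gives "echia", and the second then gives "acehi".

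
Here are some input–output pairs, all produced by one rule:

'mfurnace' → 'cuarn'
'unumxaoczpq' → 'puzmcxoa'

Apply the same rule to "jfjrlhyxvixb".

The pattern: take characters alternately from the front and the back (1st, last, 2nd, 2nd-last, ...), then delete the first 3 characters.
Starting from "jfjrlhyxvixb": after the first operation, "jbfxjirvlxhy"; after the second, "xjirvlxhy".

xjirvlxhy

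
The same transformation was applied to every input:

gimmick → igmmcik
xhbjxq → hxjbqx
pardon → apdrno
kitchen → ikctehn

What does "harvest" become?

ahvrset

Rule — swap each adjacent pair of characters (1↔2, 3↔4, ...).
"harvest" → "ahvrset".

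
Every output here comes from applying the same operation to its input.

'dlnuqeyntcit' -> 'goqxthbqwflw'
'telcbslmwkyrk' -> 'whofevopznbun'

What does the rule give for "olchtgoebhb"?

The pattern: shift every letter 3 places forward in the alphabet (wrapping around).
On "olchtgoebhb" that produces "rofkwjrheke".

rofkwjrheke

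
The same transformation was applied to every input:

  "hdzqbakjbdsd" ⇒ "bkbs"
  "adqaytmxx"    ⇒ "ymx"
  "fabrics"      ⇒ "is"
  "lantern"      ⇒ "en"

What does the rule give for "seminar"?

Looking at the pairs, the operation is to keep every other character starting from the first (positions 1st, 3rd, 5th, ...), then delete the first 2 characters.
For "seminar", step one produces "smnr"; step two turns that into "nr".
(Check on "fabrics": → "fbis" → "is" ✓)

nr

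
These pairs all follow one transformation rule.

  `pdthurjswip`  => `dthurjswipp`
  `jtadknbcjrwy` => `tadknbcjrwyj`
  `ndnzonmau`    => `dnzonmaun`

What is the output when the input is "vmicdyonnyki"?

micdyonnykiv

Rule — move the first character to the end.
So "vmicdyonnyki" becomes "micdyonnykiv".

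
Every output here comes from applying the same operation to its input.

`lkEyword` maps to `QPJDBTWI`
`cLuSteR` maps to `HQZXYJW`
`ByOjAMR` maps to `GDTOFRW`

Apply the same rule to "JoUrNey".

In each case the input is transformed by: shift every letter 5 places forward in the alphabet (wrapping around), then convert every letter to uppercase.
So "JoUrNey" becomes "OTZWSJD".
(Check on "lkEyword": → "qpJdbtwi" → "QPJDBTWI" ✓)

OTZWSJD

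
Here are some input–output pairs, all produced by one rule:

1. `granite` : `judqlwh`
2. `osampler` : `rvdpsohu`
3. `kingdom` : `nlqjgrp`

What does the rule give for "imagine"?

The transformation: shift every letter 3 places forward in the alphabet (wrapping around).
On "imagine" that produces "lpdjlqh".

lpdjlqh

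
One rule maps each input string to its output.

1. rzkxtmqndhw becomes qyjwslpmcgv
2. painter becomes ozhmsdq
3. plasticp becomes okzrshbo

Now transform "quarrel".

ptzqqdk

What's happening: shift every letter 1 place backward in the alphabet (wrapping around).
Doing the same to "quarrel": "ptzqqdk".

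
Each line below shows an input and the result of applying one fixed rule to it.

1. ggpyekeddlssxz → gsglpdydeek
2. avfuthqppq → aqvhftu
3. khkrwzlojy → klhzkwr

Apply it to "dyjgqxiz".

dqygj

Rule — delete the last 3 characters, then take characters alternately from the front and the back (1st, last, 2nd, 2nd-last, ...).
Working it through for "dyjgqxiz": intermediate "dyjgq", final "dqygj".
(Check on "avfuthqppq": → "avfuthq" → "aqvhftu" ✓)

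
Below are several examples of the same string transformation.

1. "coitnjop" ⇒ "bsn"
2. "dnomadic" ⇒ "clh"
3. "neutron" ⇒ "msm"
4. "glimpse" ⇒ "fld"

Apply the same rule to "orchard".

The transformation: keep one character in every 3, starting at position 1 (positions 1st, 4th, 7th, ...), then shift every letter 1 place backward in the alphabet (wrapping around).
For "orchard", step one produces "ohd"; step two turns that into "ngc".

ngc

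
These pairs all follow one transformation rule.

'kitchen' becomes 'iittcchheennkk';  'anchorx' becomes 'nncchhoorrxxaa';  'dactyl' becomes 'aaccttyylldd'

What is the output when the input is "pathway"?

What's happening: double every character, then move the first 2 characters to the end (rotate left by 2).
On "pathway" that produces "aatthhwwaayypp".

aatthhwwaayypp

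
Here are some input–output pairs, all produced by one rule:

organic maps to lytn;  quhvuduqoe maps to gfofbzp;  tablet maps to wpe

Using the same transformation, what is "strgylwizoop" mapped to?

rjwhtkzza

The pattern: delete the first 3 characters, then shift every letter 11 places forward in the alphabet (wrapping around).
For "strgylwizoop", step one produces "gylwizoop"; step two turns that into "rjwhtkzza".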